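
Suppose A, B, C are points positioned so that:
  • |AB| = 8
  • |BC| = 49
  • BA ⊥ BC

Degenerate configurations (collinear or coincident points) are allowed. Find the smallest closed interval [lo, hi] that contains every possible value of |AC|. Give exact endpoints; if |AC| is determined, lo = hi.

|AC| = √(2465)  (≈ 49.6488)

|AB| ∈ {8}
|BC| ∈ {49}
|AC| ∈ {√(2465)}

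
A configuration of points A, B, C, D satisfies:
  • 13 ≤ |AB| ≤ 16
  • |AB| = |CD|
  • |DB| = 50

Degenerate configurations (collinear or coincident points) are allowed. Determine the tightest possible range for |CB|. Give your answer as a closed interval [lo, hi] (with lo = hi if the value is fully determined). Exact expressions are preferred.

|CB| ∈ [34, 66]  (≈ [34.0000, 66.0000])

|AB| ∈ [13, 16]
|BD| ∈ {50}
|CD| ∈ [13, 16]
|AD| ∈ [34, 66]
|BC| ∈ [34, 66]
|AC| ∈ [18, 82]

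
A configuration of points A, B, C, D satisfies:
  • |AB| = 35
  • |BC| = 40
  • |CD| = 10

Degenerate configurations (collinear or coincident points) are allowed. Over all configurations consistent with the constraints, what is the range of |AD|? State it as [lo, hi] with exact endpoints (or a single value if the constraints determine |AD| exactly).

|AD| ∈ [0, 85]  (≈ [0.0000, 85.0000])

|AB| ∈ {35}
|BC| ∈ {40}
|CD| ∈ {10}
|AC| ∈ [5, 75]
|BD| ∈ [30, 50]
|AD| ∈ [0, 85]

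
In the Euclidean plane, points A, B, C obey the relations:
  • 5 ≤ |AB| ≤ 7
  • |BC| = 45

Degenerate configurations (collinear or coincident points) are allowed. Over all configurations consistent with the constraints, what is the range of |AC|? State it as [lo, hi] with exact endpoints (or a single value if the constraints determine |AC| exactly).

|AC| ∈ [38, 52]  (≈ [38.0000, 52.0000])

|AB| ∈ [5, 7]
|BC| ∈ {45}
|AC| ∈ [38, 52]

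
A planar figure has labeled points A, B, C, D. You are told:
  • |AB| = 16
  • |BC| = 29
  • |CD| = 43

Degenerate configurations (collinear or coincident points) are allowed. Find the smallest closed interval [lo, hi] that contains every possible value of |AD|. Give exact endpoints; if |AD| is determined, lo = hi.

|AB| ∈ {16}
|BC| ∈ {29}
|CD| ∈ {43}
|AC| ∈ [13, 45]
|BD| ∈ [14, 72]
|AD| ∈ [0, 88]

|AD| ∈ [0, 88]  (≈ [0.0000, 88.0000])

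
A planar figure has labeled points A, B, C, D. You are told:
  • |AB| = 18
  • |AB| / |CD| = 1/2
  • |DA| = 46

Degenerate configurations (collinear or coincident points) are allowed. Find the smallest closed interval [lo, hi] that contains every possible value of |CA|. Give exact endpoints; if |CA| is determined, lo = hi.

|AB| ∈ {18}
|AD| ∈ {46}
|CD| ∈ {36}
|BD| ∈ [28, 64]
|AC| ∈ [10, 82]
|BC| ∈ [0, 100]

|CA| ∈ [10, 82]  (≈ [10.0000, 82.0000])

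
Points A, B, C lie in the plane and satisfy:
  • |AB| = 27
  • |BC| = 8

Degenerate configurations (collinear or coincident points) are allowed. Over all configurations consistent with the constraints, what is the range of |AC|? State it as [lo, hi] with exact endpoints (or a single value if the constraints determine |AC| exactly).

|AC| ∈ [19, 35]  (≈ [19.0000, 35.0000])

|AB| ∈ {27}
|BC| ∈ {8}
|AC| ∈ [19, 35]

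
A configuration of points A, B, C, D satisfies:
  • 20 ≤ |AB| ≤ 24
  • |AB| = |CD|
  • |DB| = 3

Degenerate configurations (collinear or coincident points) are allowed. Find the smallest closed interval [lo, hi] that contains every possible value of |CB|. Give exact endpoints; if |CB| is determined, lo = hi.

|AB| ∈ [20, 24]
|BD| ∈ {3}
|CD| ∈ [20, 24]
|AD| ∈ [17, 27]
|BC| ∈ [17, 27]
|AC| ∈ [0, 51]

|CB| ∈ [17, 27]  (≈ [17.0000, 27.0000])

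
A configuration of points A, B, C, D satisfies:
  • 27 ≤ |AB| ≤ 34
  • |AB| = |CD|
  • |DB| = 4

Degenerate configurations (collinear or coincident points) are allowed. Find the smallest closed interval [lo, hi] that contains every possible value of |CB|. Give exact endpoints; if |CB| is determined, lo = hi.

|CB| ∈ [23, 38]  (≈ [23.0000, 38.0000])

|AB| ∈ [27, 34]
|BD| ∈ {4}
|CD| ∈ [27, 34]
|AD| ∈ [23, 38]
|BC| ∈ [23, 38]
|AC| ∈ [0, 72]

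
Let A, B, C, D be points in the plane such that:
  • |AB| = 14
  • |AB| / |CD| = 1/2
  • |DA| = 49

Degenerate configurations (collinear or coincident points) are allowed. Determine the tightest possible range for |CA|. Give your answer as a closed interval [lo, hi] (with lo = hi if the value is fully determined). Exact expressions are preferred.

|AB| ∈ {14}
|AD| ∈ {49}
|CD| ∈ {28}
|BD| ∈ [35, 63]
|AC| ∈ [21, 77]
|BC| ∈ [7, 91]

|CA| ∈ [21, 77]  (≈ [21.0000, 77.0000])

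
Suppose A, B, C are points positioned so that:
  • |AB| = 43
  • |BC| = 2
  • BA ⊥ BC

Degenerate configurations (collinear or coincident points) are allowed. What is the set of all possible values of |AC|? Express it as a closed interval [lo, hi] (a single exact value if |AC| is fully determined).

|AC| = √(1853)  (≈ 43.0465)

|AB| ∈ {43}
|BC| ∈ {2}
|AC| ∈ {√(1853)}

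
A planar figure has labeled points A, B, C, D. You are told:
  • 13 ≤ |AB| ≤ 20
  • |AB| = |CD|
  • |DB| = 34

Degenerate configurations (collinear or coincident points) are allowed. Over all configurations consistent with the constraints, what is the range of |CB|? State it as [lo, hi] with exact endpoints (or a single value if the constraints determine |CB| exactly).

|CB| ∈ [14, 54]  (≈ [14.0000, 54.0000])

|AB| ∈ [13, 20]
|BD| ∈ {34}
|CD| ∈ [13, 20]
|AD| ∈ [14, 54]
|BC| ∈ [14, 54]
|AC| ∈ [0, 74]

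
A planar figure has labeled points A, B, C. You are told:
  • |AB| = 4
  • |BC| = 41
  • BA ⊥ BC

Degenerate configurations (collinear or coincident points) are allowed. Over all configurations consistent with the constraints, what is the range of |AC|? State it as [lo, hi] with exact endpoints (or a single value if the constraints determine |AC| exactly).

|AB| ∈ {4}
|BC| ∈ {41}
|AC| ∈ {√(1697)}

|AC| = √(1697)  (≈ 41.1947)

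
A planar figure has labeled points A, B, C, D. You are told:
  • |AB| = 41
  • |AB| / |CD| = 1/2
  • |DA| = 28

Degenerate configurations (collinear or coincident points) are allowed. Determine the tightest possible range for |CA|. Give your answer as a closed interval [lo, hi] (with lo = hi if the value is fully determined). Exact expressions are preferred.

|AB| ∈ {41}
|AD| ∈ {28}
|CD| ∈ {82}
|BD| ∈ [13, 69]
|AC| ∈ [54, 110]
|BC| ∈ [13, 151]

|CA| ∈ [54, 110]  (≈ [54.0000, 110.0000])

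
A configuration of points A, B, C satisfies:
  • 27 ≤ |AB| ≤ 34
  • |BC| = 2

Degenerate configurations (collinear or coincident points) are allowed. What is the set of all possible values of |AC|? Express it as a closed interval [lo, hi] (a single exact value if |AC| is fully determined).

|AB| ∈ [27, 34]
|BC| ∈ {2}
|AC| ∈ [25, 36]

|AC| ∈ [25, 36]  (≈ [25.0000, 36.0000])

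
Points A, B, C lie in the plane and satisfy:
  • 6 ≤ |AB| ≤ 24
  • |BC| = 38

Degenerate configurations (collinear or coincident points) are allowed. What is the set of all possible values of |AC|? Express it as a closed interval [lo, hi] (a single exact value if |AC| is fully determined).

|AB| ∈ [6, 24]
|BC| ∈ {38}
|AC| ∈ [14, 62]

|AC| ∈ [14, 62]  (≈ [14.0000, 62.0000])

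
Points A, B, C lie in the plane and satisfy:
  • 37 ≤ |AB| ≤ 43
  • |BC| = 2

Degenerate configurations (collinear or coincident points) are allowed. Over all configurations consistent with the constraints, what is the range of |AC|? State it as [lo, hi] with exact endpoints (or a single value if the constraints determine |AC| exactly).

|AB| ∈ [37, 43]
|BC| ∈ {2}
|AC| ∈ [35, 45]

|AC| ∈ [35, 45]  (≈ [35.0000, 45.0000])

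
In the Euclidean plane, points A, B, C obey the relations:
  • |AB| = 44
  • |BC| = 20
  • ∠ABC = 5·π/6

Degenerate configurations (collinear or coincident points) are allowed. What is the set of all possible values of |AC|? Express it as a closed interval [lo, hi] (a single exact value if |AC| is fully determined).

|AC| = 4·√(55·√(3) + 146)  (≈ 62.1305)

|AB| ∈ {44}
|BC| ∈ {20}
|AC| ∈ {4·√(55·√(3) + 146)}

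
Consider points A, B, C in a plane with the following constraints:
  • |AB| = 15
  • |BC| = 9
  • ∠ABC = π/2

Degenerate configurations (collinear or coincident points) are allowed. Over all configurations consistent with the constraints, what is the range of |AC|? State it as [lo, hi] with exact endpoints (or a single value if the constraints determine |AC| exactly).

|AC| = 3·√(34)  (≈ 17.4929)

|AB| ∈ {15}
|BC| ∈ {9}
|AC| ∈ {3·√(34)}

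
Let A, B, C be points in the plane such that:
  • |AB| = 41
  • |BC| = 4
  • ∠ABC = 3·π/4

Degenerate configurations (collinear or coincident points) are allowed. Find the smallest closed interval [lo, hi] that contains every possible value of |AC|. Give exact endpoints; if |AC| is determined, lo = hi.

|AB| ∈ {41}
|BC| ∈ {4}
|AC| ∈ {√(164·√(2) + 1697)}

|AC| = √(164·√(2) + 1697)  (≈ 43.9196)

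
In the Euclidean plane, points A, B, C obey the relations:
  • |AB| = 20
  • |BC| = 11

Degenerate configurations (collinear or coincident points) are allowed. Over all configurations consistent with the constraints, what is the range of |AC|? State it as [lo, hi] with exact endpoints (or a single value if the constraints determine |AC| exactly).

|AC| ∈ [9, 31]  (≈ [9.0000, 31.0000])

|AB| ∈ {20}
|BC| ∈ {11}
|AC| ∈ [9, 31]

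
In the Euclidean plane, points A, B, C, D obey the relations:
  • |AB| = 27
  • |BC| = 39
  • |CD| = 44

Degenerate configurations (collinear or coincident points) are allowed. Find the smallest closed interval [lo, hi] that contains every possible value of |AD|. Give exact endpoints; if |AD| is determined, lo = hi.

|AD| ∈ [0, 110]  (≈ [0.0000, 110.0000])

|AB| ∈ {27}
|BC| ∈ {39}
|CD| ∈ {44}
|AC| ∈ [12, 66]
|BD| ∈ [5, 83]
|AD| ∈ [0, 110]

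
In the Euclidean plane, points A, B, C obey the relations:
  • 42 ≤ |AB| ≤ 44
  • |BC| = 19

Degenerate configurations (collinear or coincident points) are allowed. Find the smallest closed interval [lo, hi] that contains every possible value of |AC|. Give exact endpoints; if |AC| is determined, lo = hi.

|AB| ∈ [42, 44]
|BC| ∈ {19}
|AC| ∈ [23, 63]

|AC| ∈ [23, 63]  (≈ [23.0000, 63.0000])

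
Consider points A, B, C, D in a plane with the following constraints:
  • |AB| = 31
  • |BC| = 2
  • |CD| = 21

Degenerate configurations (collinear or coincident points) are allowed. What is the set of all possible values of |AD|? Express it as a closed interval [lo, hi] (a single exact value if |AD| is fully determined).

|AD| ∈ [8, 54]  (≈ [8.0000, 54.0000])

|AB| ∈ {31}
|BC| ∈ {2}
|CD| ∈ {21}
|AC| ∈ [29, 33]
|BD| ∈ [19, 23]
|AD| ∈ [8, 54]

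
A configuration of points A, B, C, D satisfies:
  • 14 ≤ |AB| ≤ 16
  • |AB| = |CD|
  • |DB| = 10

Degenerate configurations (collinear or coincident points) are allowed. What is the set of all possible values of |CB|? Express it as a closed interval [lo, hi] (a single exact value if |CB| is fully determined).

|CB| ∈ [4, 26]  (≈ [4.0000, 26.0000])

|AB| ∈ [14, 16]
|BD| ∈ {10}
|CD| ∈ [14, 16]
|AD| ∈ [4, 26]
|BC| ∈ [4, 26]
|AC| ∈ [0, 42]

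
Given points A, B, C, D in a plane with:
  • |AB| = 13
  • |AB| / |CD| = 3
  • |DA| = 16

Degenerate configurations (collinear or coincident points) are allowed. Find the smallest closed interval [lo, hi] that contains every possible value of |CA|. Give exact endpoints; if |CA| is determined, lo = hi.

|CA| ∈ [35/3, 61/3]  (≈ [11.6667, 20.3333])

|AB| ∈ {13}
|AD| ∈ {16}
|CD| ∈ {13/3}
|BD| ∈ [3, 29]
|AC| ∈ [35/3, 61/3]
|BC| ∈ [0, 100/3]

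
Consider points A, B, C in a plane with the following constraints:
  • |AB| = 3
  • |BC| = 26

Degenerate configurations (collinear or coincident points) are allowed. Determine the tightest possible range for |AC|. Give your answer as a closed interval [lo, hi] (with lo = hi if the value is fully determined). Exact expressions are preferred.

|AC| ∈ [23, 29]  (≈ [23.0000, 29.0000])

|AB| ∈ {3}
|BC| ∈ {26}
|AC| ∈ [23, 29]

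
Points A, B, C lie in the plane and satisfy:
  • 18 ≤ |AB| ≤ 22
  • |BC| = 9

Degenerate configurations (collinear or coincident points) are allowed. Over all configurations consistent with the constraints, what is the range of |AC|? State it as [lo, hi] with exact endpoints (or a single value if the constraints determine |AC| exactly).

|AB| ∈ [18, 22]
|BC| ∈ {9}
|AC| ∈ [9, 31]

|AC| ∈ [9, 31]  (≈ [9.0000, 31.0000])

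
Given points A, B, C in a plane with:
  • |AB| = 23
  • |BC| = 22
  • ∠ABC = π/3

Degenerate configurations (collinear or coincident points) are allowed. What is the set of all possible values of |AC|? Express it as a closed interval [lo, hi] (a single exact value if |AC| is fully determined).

|AC| = 13·√(3)  (≈ 22.5167)

|AB| ∈ {23}
|BC| ∈ {22}
|AC| ∈ {13·√(3)}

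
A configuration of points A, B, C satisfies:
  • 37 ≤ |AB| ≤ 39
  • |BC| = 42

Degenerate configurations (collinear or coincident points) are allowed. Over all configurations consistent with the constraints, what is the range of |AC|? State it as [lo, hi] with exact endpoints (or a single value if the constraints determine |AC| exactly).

|AB| ∈ [37, 39]
|BC| ∈ {42}
|AC| ∈ [3, 81]

|AC| ∈ [3, 81]  (≈ [3.0000, 81.0000])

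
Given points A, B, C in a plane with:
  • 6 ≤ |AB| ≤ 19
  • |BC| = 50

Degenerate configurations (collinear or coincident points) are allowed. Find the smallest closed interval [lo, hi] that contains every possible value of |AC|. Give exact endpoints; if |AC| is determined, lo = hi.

|AB| ∈ [6, 19]
|BC| ∈ {50}
|AC| ∈ [31, 69]

|AC| ∈ [31, 69]  (≈ [31.0000, 69.0000])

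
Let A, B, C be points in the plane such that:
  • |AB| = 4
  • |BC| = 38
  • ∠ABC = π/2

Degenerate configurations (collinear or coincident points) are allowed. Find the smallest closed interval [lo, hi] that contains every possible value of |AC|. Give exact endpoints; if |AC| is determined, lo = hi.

|AC| = 2·√(365)  (≈ 38.2099)

|AB| ∈ {4}
|BC| ∈ {38}
|AC| ∈ {2·√(365)}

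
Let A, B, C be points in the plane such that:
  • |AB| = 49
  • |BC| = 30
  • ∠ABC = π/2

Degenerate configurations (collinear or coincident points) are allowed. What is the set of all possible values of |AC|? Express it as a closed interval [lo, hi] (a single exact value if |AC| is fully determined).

|AC| = √(3301)  (≈ 57.4543)

|AB| ∈ {49}
|BC| ∈ {30}
|AC| ∈ {√(3301)}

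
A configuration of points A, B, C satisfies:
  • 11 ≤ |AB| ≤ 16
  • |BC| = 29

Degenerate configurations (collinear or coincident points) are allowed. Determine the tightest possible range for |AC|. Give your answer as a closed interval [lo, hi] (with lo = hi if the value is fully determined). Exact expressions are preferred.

|AC| ∈ [13, 45]  (≈ [13.0000, 45.0000])

|AB| ∈ [11, 16]
|BC| ∈ {29}
|AC| ∈ [13, 45]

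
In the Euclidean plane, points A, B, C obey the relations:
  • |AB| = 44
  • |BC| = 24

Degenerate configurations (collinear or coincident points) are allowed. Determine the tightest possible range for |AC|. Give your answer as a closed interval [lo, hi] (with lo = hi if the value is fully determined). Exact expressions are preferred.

|AB| ∈ {44}
|BC| ∈ {24}
|AC| ∈ [20, 68]

|AC| ∈ [20, 68]  (≈ [20.0000, 68.0000])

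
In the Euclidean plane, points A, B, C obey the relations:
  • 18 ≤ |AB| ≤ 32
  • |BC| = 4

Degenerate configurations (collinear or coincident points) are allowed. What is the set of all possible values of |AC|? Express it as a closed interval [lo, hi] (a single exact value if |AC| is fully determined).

|AC| ∈ [14, 36]  (≈ [14.0000, 36.0000])

|AB| ∈ [18, 32]
|BC| ∈ {4}
|AC| ∈ [14, 36]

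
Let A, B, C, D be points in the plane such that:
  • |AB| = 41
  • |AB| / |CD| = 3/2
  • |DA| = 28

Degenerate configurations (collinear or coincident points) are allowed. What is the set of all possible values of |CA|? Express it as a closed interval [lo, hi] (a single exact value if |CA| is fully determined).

|CA| ∈ [2/3, 166/3]  (≈ [0.6667, 55.3333])

|AB| ∈ {41}
|AD| ∈ {28}
|CD| ∈ {82/3}
|BD| ∈ [13, 69]
|AC| ∈ [2/3, 166/3]
|BC| ∈ [0, 289/3]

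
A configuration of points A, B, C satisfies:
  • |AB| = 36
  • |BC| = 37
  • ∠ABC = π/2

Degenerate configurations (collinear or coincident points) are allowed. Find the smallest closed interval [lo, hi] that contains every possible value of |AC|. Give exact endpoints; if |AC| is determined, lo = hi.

|AC| = √(2665)  (≈ 51.6236)

|AB| ∈ {36}
|BC| ∈ {37}
|AC| ∈ {√(2665)}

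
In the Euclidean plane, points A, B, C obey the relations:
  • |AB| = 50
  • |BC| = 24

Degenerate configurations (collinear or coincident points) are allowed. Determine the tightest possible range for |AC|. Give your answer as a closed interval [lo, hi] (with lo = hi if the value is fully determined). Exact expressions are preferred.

|AB| ∈ {50}
|BC| ∈ {24}
|AC| ∈ [26, 74]

|AC| ∈ [26, 74]  (≈ [26.0000, 74.0000])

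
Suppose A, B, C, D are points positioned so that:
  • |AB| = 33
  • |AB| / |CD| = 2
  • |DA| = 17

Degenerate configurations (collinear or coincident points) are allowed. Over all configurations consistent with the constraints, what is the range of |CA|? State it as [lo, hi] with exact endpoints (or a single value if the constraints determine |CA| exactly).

|CA| ∈ [1/2, 67/2]  (≈ [0.5000, 33.5000])

|AB| ∈ {33}
|AD| ∈ {17}
|CD| ∈ {33/2}
|BD| ∈ [16, 50]
|AC| ∈ [1/2, 67/2]
|BC| ∈ [0, 133/2]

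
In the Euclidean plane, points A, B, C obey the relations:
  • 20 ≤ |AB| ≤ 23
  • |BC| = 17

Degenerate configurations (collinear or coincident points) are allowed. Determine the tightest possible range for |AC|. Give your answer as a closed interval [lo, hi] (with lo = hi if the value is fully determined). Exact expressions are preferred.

|AB| ∈ [20, 23]
|BC| ∈ {17}
|AC| ∈ [3, 40]

|AC| ∈ [3, 40]  (≈ [3.0000, 40.0000])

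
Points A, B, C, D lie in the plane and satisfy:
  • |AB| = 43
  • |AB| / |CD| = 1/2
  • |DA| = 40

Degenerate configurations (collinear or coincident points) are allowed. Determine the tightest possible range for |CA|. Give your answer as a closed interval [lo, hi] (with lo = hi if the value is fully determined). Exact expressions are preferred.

|CA| ∈ [46, 126]  (≈ [46.0000, 126.0000])

|AB| ∈ {43}
|AD| ∈ {40}
|CD| ∈ {86}
|BD| ∈ [3, 83]
|AC| ∈ [46, 126]
|BC| ∈ [3, 169]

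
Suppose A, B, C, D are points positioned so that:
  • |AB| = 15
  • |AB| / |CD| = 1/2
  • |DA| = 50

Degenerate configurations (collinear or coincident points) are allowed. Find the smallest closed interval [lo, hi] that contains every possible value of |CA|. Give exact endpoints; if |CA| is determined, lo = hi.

|AB| ∈ {15}
|AD| ∈ {50}
|CD| ∈ {30}
|BD| ∈ [35, 65]
|AC| ∈ [20, 80]
|BC| ∈ [5, 95]

|CA| ∈ [20, 80]  (≈ [20.0000, 80.0000])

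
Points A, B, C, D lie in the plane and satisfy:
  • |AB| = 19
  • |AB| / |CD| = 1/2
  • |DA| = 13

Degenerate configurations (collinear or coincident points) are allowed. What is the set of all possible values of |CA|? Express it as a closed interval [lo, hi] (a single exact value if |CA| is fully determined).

|CA| ∈ [25, 51]  (≈ [25.0000, 51.0000])

|AB| ∈ {19}
|AD| ∈ {13}
|CD| ∈ {38}
|BD| ∈ [6, 32]
|AC| ∈ [25, 51]
|BC| ∈ [6, 70]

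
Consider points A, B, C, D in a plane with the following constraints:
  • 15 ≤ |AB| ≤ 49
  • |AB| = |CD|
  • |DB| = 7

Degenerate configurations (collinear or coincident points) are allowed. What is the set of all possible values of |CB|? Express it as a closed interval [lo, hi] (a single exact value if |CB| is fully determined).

|CB| ∈ [8, 56]  (≈ [8.0000, 56.0000])

|AB| ∈ [15, 49]
|BD| ∈ {7}
|CD| ∈ [15, 49]
|AD| ∈ [8, 56]
|BC| ∈ [8, 56]
|AC| ∈ [0, 105]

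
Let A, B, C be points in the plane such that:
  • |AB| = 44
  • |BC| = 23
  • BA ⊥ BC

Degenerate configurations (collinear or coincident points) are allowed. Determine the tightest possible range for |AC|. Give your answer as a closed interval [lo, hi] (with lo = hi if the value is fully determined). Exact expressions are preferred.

|AB| ∈ {44}
|BC| ∈ {23}
|AC| ∈ {√(2465)}

|AC| = √(2465)  (≈ 49.6488)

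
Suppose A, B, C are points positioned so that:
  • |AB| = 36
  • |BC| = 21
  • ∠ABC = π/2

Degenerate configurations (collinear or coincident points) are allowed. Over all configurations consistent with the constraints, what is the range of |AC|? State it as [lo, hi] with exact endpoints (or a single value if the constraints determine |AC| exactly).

|AB| ∈ {36}
|BC| ∈ {21}
|AC| ∈ {3·√(193)}

|AC| = 3·√(193)  (≈ 41.6773)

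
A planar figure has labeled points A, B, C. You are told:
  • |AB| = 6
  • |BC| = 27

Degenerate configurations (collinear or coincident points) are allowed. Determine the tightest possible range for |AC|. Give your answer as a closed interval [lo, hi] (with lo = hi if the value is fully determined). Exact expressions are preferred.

|AC| ∈ [21, 33]  (≈ [21.0000, 33.0000])

|AB| ∈ {6}
|BC| ∈ {27}
|AC| ∈ [21, 33]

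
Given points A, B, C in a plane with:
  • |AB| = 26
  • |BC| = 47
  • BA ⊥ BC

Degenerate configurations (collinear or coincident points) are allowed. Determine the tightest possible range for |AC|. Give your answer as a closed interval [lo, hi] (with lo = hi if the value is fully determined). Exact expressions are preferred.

|AB| ∈ {26}
|BC| ∈ {47}
|AC| ∈ {√(2885)}

|AC| = √(2885)  (≈ 53.7122)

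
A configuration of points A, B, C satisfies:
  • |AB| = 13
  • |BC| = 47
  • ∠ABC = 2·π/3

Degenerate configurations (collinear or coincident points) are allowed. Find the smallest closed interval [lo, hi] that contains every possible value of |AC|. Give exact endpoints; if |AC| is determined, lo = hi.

|AC| = 7·√(61)  (≈ 54.6717)

|AB| ∈ {13}
|BC| ∈ {47}
|AC| ∈ {7·√(61)}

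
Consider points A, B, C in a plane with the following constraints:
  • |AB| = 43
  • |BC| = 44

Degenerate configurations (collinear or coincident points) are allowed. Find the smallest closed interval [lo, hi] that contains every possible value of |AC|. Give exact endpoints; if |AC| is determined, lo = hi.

|AC| ∈ [1, 87]  (≈ [1.0000, 87.0000])

|AB| ∈ {43}
|BC| ∈ {44}
|AC| ∈ [1, 87]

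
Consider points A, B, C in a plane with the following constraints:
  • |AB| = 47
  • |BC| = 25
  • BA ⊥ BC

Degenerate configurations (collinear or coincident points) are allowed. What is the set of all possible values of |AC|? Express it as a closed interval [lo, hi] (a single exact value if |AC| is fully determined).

|AB| ∈ {47}
|BC| ∈ {25}
|AC| ∈ {√(2834)}

|AC| = √(2834)  (≈ 53.2353)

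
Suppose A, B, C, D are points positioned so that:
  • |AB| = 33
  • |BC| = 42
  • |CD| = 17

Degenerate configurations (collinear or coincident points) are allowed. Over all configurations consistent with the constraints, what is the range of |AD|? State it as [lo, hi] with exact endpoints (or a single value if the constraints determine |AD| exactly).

|AD| ∈ [0, 92]  (≈ [0.0000, 92.0000])

|AB| ∈ {33}
|BC| ∈ {42}
|CD| ∈ {17}
|AC| ∈ [9, 75]
|BD| ∈ [25, 59]
|AD| ∈ [0, 92]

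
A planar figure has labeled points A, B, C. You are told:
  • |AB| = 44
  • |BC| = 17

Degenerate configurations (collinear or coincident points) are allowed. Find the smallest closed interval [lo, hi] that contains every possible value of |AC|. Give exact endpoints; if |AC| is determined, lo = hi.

|AB| ∈ {44}
|BC| ∈ {17}
|AC| ∈ [27, 61]

|AC| ∈ [27, 61]  (≈ [27.0000, 61.0000])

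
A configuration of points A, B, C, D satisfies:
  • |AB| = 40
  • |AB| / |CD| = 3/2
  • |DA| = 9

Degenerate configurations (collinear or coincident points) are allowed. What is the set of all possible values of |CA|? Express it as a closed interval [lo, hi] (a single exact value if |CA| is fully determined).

|AB| ∈ {40}
|AD| ∈ {9}
|CD| ∈ {80/3}
|BD| ∈ [31, 49]
|AC| ∈ [53/3, 107/3]
|BC| ∈ [13/3, 227/3]

|CA| ∈ [53/3, 107/3]  (≈ [17.6667, 35.6667])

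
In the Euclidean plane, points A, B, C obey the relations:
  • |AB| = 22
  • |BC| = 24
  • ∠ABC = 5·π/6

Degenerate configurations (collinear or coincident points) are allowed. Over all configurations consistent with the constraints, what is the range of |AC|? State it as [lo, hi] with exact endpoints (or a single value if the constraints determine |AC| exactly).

|AB| ∈ {22}
|BC| ∈ {24}
|AC| ∈ {2·√(132·√(3) + 265)}

|AC| = 2·√(132·√(3) + 265)  (≈ 44.4356)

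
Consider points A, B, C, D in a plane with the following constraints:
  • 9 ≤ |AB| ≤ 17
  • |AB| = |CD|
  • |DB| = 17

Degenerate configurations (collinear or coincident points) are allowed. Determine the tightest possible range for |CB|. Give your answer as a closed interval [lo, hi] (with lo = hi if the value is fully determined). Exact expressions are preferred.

|AB| ∈ [9, 17]
|BD| ∈ {17}
|CD| ∈ [9, 17]
|AD| ∈ [0, 34]
|BC| ∈ [0, 34]
|AC| ∈ [0, 51]

|CB| ∈ [0, 34]  (≈ [0.0000, 34.0000])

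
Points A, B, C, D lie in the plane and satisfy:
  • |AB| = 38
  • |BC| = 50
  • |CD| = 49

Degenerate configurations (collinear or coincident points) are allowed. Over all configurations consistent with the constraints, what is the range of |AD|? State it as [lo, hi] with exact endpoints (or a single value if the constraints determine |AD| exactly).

|AD| ∈ [0, 137]  (≈ [0.0000, 137.0000])

|AB| ∈ {38}
|BC| ∈ {50}
|CD| ∈ {49}
|AC| ∈ [12, 88]
|BD| ∈ [1, 99]
|AD| ∈ [0, 137]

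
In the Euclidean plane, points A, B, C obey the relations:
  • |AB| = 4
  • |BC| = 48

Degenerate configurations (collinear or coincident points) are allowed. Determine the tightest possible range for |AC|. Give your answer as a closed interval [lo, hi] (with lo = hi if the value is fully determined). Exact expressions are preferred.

|AC| ∈ [44, 52]  (≈ [44.0000, 52.0000])

|AB| ∈ {4}
|BC| ∈ {48}
|AC| ∈ [44, 52]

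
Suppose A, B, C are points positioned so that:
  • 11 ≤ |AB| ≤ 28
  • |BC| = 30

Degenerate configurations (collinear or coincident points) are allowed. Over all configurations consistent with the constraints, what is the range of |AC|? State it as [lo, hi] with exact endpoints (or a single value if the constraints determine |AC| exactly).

|AB| ∈ [11, 28]
|BC| ∈ {30}
|AC| ∈ [2, 58]

|AC| ∈ [2, 58]  (≈ [2.0000, 58.0000])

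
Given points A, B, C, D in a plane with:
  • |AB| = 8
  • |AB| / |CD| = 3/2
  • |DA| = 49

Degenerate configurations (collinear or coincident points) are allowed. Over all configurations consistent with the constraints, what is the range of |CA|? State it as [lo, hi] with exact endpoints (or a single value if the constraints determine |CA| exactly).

|CA| ∈ [131/3, 163/3]  (≈ [43.6667, 54.3333])

|AB| ∈ {8}
|AD| ∈ {49}
|CD| ∈ {16/3}
|BD| ∈ [41, 57]
|AC| ∈ [131/3, 163/3]
|BC| ∈ [107/3, 187/3]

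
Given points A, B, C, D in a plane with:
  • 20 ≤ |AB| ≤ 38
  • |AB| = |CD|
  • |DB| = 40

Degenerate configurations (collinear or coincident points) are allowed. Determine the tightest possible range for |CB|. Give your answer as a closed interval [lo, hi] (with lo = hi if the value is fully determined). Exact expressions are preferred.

|CB| ∈ [2, 78]  (≈ [2.0000, 78.0000])

|AB| ∈ [20, 38]
|BD| ∈ {40}
|CD| ∈ [20, 38]
|AD| ∈ [2, 78]
|BC| ∈ [2, 78]
|AC| ∈ [0, 116]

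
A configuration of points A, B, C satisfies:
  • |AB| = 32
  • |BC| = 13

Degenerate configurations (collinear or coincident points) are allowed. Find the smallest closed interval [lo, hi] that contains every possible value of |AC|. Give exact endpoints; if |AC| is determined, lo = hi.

|AC| ∈ [19, 45]  (≈ [19.0000, 45.0000])

|AB| ∈ {32}
|BC| ∈ {13}
|AC| ∈ [19, 45]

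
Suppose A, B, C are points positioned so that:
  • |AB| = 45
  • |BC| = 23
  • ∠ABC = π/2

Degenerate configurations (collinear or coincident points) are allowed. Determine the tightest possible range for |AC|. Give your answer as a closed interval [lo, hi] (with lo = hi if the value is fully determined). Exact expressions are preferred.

|AB| ∈ {45}
|BC| ∈ {23}
|AC| ∈ {√(2554)}

|AC| = √(2554)  (≈ 50.5371)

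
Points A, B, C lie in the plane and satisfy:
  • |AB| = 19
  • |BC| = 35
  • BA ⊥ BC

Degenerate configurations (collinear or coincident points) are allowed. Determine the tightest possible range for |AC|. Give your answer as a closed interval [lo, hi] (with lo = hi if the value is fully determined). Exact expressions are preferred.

|AC| = √(1586)  (≈ 39.8246)

|AB| ∈ {19}
|BC| ∈ {35}
|AC| ∈ {√(1586)}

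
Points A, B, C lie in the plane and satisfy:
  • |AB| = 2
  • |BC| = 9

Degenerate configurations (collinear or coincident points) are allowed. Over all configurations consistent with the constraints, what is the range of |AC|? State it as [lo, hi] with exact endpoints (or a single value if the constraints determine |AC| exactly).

|AB| ∈ {2}
|BC| ∈ {9}
|AC| ∈ [7, 11]

|AC| ∈ [7, 11]  (≈ [7.0000, 11.0000])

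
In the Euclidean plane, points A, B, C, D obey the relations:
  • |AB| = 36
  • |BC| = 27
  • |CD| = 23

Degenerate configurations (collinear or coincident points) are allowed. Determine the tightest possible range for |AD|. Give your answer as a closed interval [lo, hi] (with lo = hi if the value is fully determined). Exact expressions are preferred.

|AB| ∈ {36}
|BC| ∈ {27}
|CD| ∈ {23}
|AC| ∈ [9, 63]
|BD| ∈ [4, 50]
|AD| ∈ [0, 86]

|AD| ∈ [0, 86]  (≈ [0.0000, 86.0000])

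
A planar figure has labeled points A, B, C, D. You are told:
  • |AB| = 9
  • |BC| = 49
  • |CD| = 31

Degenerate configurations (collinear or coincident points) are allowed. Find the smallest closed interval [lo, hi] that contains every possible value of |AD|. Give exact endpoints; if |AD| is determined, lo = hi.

|AD| ∈ [9, 89]  (≈ [9.0000, 89.0000])

|AB| ∈ {9}
|BC| ∈ {49}
|CD| ∈ {31}
|AC| ∈ [40, 58]
|BD| ∈ [18, 80]
|AD| ∈ [9, 89]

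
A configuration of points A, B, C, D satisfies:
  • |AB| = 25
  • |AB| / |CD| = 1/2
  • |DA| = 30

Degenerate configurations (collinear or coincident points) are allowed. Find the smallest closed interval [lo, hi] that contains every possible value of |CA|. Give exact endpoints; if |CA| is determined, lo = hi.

|CA| ∈ [20, 80]  (≈ [20.0000, 80.0000])

|AB| ∈ {25}
|AD| ∈ {30}
|CD| ∈ {50}
|BD| ∈ [5, 55]
|AC| ∈ [20, 80]
|BC| ∈ [0, 105]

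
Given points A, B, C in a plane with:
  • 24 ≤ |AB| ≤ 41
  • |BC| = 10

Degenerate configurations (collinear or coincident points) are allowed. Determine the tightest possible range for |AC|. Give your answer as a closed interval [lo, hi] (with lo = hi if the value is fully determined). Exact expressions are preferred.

|AB| ∈ [24, 41]
|BC| ∈ {10}
|AC| ∈ [14, 51]

|AC| ∈ [14, 51]  (≈ [14.0000, 51.0000])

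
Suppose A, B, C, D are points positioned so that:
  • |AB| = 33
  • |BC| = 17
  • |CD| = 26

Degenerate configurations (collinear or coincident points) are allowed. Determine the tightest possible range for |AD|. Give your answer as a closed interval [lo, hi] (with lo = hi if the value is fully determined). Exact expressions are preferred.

|AD| ∈ [0, 76]  (≈ [0.0000, 76.0000])

|AB| ∈ {33}
|BC| ∈ {17}
|CD| ∈ {26}
|AC| ∈ [16, 50]
|BD| ∈ [9, 43]
|AD| ∈ [0, 76]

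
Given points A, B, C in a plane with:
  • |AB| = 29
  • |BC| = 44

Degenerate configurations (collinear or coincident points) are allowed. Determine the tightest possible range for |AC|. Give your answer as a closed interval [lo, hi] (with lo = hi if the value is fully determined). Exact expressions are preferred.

|AC| ∈ [15, 73]  (≈ [15.0000, 73.0000])

|AB| ∈ {29}
|BC| ∈ {44}
|AC| ∈ [15, 73]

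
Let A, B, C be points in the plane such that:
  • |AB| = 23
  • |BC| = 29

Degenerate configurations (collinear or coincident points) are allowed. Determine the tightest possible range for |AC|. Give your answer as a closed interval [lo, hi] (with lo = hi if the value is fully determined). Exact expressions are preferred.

|AB| ∈ {23}
|BC| ∈ {29}
|AC| ∈ [6, 52]

|AC| ∈ [6, 52]  (≈ [6.0000, 52.0000])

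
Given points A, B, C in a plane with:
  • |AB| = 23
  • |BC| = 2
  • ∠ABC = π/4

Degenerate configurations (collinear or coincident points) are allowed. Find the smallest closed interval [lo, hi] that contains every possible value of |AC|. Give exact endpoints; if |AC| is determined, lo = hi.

|AB| ∈ {23}
|BC| ∈ {2}
|AC| ∈ {√(533 - 46·√(2))}

|AC| = √(533 - 46·√(2))  (≈ 21.6321)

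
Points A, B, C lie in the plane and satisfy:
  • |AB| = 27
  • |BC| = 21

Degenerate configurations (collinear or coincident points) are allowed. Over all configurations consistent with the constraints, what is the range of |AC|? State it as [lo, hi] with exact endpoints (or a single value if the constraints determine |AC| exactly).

|AC| ∈ [6, 48]  (≈ [6.0000, 48.0000])

|AB| ∈ {27}
|BC| ∈ {21}
|AC| ∈ [6, 48]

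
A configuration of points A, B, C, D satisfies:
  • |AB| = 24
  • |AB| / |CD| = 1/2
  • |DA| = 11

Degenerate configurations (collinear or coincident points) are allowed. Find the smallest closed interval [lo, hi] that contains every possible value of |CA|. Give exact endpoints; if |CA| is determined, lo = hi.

|AB| ∈ {24}
|AD| ∈ {11}
|CD| ∈ {48}
|BD| ∈ [13, 35]
|AC| ∈ [37, 59]
|BC| ∈ [13, 83]

|CA| ∈ [37, 59]  (≈ [37.0000, 59.0000])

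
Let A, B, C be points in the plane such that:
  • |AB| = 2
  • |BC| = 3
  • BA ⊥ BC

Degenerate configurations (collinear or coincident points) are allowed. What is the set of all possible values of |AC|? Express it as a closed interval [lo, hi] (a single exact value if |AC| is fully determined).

|AC| = √(13)  (≈ 3.6056)

|AB| ∈ {2}
|BC| ∈ {3}
|AC| ∈ {√(13)}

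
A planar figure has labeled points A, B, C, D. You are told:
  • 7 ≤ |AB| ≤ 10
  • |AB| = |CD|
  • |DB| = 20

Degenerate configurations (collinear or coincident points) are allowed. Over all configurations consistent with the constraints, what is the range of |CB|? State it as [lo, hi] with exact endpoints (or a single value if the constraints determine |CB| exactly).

|CB| ∈ [10, 30]  (≈ [10.0000, 30.0000])

|AB| ∈ [7, 10]
|BD| ∈ {20}
|CD| ∈ [7, 10]
|AD| ∈ [10, 30]
|BC| ∈ [10, 30]
|AC| ∈ [0, 40]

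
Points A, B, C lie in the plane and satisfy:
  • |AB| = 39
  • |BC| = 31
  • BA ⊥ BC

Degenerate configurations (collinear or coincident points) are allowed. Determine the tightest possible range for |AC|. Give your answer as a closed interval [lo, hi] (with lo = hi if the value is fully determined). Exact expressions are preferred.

|AC| = √(2482)  (≈ 49.8197)

|AB| ∈ {39}
|BC| ∈ {31}
|AC| ∈ {√(2482)}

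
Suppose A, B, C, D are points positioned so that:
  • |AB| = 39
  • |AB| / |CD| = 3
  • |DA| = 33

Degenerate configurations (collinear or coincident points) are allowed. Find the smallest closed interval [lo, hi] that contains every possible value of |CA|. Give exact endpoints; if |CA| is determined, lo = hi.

|CA| ∈ [20, 46]  (≈ [20.0000, 46.0000])

|AB| ∈ {39}
|AD| ∈ {33}
|CD| ∈ {13}
|BD| ∈ [6, 72]
|AC| ∈ [20, 46]
|BC| ∈ [0, 85]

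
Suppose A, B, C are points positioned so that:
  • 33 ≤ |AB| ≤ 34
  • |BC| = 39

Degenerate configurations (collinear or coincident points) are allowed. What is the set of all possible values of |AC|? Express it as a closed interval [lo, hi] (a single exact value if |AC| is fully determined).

|AC| ∈ [5, 73]  (≈ [5.0000, 73.0000])

|AB| ∈ [33, 34]
|BC| ∈ {39}
|AC| ∈ [5, 73]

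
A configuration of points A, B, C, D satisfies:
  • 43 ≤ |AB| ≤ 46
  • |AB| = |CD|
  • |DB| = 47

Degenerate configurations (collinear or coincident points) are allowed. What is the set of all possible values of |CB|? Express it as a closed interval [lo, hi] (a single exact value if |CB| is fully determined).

|CB| ∈ [1, 93]  (≈ [1.0000, 93.0000])

|AB| ∈ [43, 46]
|BD| ∈ {47}
|CD| ∈ [43, 46]
|AD| ∈ [1, 93]
|BC| ∈ [1, 93]
|AC| ∈ [0, 139]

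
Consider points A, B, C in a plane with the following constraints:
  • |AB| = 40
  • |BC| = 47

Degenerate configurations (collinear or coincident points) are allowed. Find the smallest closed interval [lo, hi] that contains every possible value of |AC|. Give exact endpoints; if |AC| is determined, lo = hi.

|AC| ∈ [7, 87]  (≈ [7.0000, 87.0000])

|AB| ∈ {40}
|BC| ∈ {47}
|AC| ∈ [7, 87]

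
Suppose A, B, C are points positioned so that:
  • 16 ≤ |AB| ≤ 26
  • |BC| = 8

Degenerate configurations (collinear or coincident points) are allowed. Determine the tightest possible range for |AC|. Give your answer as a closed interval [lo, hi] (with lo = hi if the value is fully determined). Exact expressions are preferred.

|AC| ∈ [8, 34]  (≈ [8.0000, 34.0000])

|AB| ∈ [16, 26]
|BC| ∈ {8}
|AC| ∈ [8, 34]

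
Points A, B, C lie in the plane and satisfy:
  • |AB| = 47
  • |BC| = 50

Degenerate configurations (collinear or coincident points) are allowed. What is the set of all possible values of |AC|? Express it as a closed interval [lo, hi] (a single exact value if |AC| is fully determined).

|AC| ∈ [3, 97]  (≈ [3.0000, 97.0000])

|AB| ∈ {47}
|BC| ∈ {50}
|AC| ∈ [3, 97]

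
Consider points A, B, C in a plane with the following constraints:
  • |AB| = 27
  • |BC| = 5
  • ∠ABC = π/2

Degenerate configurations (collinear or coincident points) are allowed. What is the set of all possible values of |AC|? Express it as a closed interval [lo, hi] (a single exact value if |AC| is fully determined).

|AB| ∈ {27}
|BC| ∈ {5}
|AC| ∈ {√(754)}

|AC| = √(754)  (≈ 27.4591)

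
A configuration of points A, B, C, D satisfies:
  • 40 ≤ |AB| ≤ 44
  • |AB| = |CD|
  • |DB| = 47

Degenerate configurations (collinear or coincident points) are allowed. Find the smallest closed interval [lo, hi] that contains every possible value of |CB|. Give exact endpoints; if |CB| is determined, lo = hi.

|AB| ∈ [40, 44]
|BD| ∈ {47}
|CD| ∈ [40, 44]
|AD| ∈ [3, 91]
|BC| ∈ [3, 91]
|AC| ∈ [0, 135]

|CB| ∈ [3, 91]  (≈ [3.0000, 91.0000])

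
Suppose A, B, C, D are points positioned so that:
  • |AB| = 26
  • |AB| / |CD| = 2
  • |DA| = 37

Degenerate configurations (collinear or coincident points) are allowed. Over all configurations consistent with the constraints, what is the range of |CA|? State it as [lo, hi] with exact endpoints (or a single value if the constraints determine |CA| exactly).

|AB| ∈ {26}
|AD| ∈ {37}
|CD| ∈ {13}
|BD| ∈ [11, 63]
|AC| ∈ [24, 50]
|BC| ∈ [0, 76]

|CA| ∈ [24, 50]  (≈ [24.0000, 50.0000])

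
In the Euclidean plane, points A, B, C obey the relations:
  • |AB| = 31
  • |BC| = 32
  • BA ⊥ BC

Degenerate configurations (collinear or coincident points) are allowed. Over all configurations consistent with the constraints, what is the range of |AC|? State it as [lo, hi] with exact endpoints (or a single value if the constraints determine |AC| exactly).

|AB| ∈ {31}
|BC| ∈ {32}
|AC| ∈ {√(1985)}

|AC| = √(1985)  (≈ 44.5533)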